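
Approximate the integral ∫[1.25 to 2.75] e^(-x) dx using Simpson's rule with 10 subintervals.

f(x) = e^(-x)
a = 1.25, b = 2.75, n = 10
h = (b - a)/n = 0.150000

Simpson's rule: (h/3)[f(x₀) + 4f(x₁) + 2f(x₂) + ... + f(xₙ)]

x_0 = 1.2500, f(x_0) = 0.286505, coefficient = 1
x_1 = 1.4000, f(x_1) = 0.246597, coefficient = 4
x_2 = 1.5500, f(x_2) = 0.212248, coefficient = 2
x_3 = 1.7000, f(x_3) = 0.182684, coefficient = 4
x_4 = 1.8500, f(x_4) = 0.157237, coefficient = 2
x_5 = 2.0000, f(x_5) = 0.135335, coefficient = 4
x_6 = 2.1500, f(x_6) = 0.116484, coefficient = 2
x_7 = 2.3000, f(x_7) = 0.100259, coefficient = 4
x_8 = 2.4500, f(x_8) = 0.086294, coefficient = 2
x_9 = 2.6000, f(x_9) = 0.074274, coefficient = 4
x_10 = 2.7500, f(x_10) = 0.063928, coefficient = 1

I ≈ (0.150000/3) × 4.451551 = 0.222578
Exact value: 0.222577
Error: 0.000001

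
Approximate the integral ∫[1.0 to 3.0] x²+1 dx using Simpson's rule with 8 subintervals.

f(x) = x²+1
a = 1.0, b = 3.0, n = 8
h = (b - a)/n = 0.250000

Simpson's rule: (h/3)[f(x₀) + 4f(x₁) + 2f(x₂) + ... + f(xₙ)]

x_0 = 1.0000, f(x_0) = 2.000000, coefficient = 1
x_1 = 1.2500, f(x_1) = 2.562500, coefficient = 4
x_2 = 1.5000, f(x_2) = 3.250000, coefficient = 2
x_3 = 1.7500, f(x_3) = 4.062500, coefficient = 4
x_4 = 2.0000, f(x_4) = 5.000000, coefficient = 2
x_5 = 2.2500, f(x_5) = 6.062500, coefficient = 4
x_6 = 2.5000, f(x_6) = 7.250000, coefficient = 2
x_7 = 2.7500, f(x_7) = 8.562500, coefficient = 4
x_8 = 3.0000, f(x_8) = 10.000000, coefficient = 1

I ≈ (0.250000/3) × 128.000000 = 10.666667
Exact value: 10.666667
Error: 0.000000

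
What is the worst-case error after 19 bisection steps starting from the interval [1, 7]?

Bisection error bound: |error| ≤ (b-a)/2^n
|error| ≤ (7 - 1)/2^19 = 6/2^19
|error| ≤ 0.0000114441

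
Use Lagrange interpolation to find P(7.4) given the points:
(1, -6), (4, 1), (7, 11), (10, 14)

Lagrange interpolation formula:
P(x) = Σ yᵢ × Lᵢ(x)
where Lᵢ(x) = Π_{j≠i} (x - xⱼ)/(xᵢ - xⱼ)

L_0(7.4) = (7.4 - 4)/(1 - 4) × (7.4 - 7)/(1 - 7) × (7.4 - 10)/(1 - 10) = 0.021827
L_1(7.4) = (7.4 - 1)/(4 - 1) × (7.4 - 7)/(4 - 7) × (7.4 - 10)/(4 - 10) = -0.123259
L_2(7.4) = (7.4 - 1)/(7 - 1) × (7.4 - 4)/(7 - 4) × (7.4 - 10)/(7 - 10) = 1.047704
L_3(7.4) = (7.4 - 1)/(10 - 1) × (7.4 - 4)/(10 - 4) × (7.4 - 7)/(10 - 7) = 0.053728

P(7.4) = (-6)×L_0(7.4) + 1×L_1(7.4) + 11×L_2(7.4) + 14×L_3(7.4)
P(7.4) = 12.022716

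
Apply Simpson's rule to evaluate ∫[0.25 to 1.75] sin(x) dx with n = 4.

f(x) = sin(x)
a = 0.25, b = 1.75, n = 4
h = (b - a)/n = 0.375000

Simpson's rule: (h/3)[f(x₀) + 4f(x₁) + 2f(x₂) + ... + f(xₙ)]

x_0 = 0.2500, f(x_0) = 0.247404, coefficient = 1
x_1 = 0.6250, f(x_1) = 0.585097, coefficient = 4
x_2 = 1.0000, f(x_2) = 0.841471, coefficient = 2
x_3 = 1.3750, f(x_3) = 0.980893, coefficient = 4
x_4 = 1.7500, f(x_4) = 0.983986, coefficient = 1

I ≈ (0.375000/3) × 9.178293 = 1.147287
Exact value: 1.147158
Error: 0.000128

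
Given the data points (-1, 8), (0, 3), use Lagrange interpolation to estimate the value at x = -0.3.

Lagrange interpolation formula:
P(x) = Σ yᵢ × Lᵢ(x)
where Lᵢ(x) = Π_{j≠i} (x - xⱼ)/(xᵢ - xⱼ)

L_0(-0.3) = (-0.3 - 0)/(-1 - 0) = 0.300000
L_1(-0.3) = (-0.3 - (-1))/(0 - (-1)) = 0.700000

P(-0.3) = 8×L_0(-0.3) + 3×L_1(-0.3)
P(-0.3) = 4.500000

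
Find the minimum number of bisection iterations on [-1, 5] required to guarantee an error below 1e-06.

We need (b-a)/2^n ≤ 1e-06
(5 - (-1))/2^n ≤ 1e-06
6/2^n ≤ 1e-06
2^n ≥ 6000000
n ≥ log₂(6000000) = 22.52
n ≥ 23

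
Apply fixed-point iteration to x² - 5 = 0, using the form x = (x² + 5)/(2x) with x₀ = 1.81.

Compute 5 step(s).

Equation: x² - 5 = 0
Fixed-point form: x = (x² + 5)/(2x)
x₀ = 1.81

x_1 = g(1.810000) = 2.286215
x_2 = g(2.286215) = 2.236618
x_3 = g(2.236618) = 2.236068
x_4 = g(2.236068) = 2.236068
x_5 = g(2.236068) = 2.236068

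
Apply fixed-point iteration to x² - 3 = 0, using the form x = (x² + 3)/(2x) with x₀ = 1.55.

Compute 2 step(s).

Equation: x² - 3 = 0
Fixed-point form: x = (x² + 3)/(2x)
x₀ = 1.55

x_1 = g(1.550000) = 1.742742
x_2 = g(1.742742) = 1.732084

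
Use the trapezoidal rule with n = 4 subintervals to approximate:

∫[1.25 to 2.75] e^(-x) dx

f(x) = e^(-x)
a = 1.25, b = 2.75, n = 4
h = (b - a)/n = 0.375000

Trapezoidal rule: (h/2)[f(x₀) + 2f(x₁) + 2f(x₂) + ... + f(xₙ)]

x_0 = 1.2500, f(x_0) = 0.286505, coefficient = 1
x_1 = 1.6250, f(x_1) = 0.196912, coefficient = 2
x_2 = 2.0000, f(x_2) = 0.135335, coefficient = 2
x_3 = 2.3750, f(x_3) = 0.093014, coefficient = 2
x_4 = 2.7500, f(x_4) = 0.063928, coefficient = 1

I ≈ (0.375000/2) × 1.200956 = 0.225179
Exact value: 0.222577
Error: 0.002602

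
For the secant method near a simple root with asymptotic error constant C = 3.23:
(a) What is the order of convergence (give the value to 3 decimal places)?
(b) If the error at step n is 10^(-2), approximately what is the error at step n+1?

(a) Secant method has superlinear convergence with order φ = (1+√5)/2 ≈ 1.618.
    This means |e_{n+1}| ≈ C|e_n|^1.618.

(b) With |e_n| = 10^(-2) and C = 3.23:
    |e_{n+1}| ≈ 3.23 × (10^(-2))^1.618 = 3.23 × 10^(-3.24)

(a) ≈ 1.618 (golden ratio); (b) |e_{n+1}| ≈ 1.876e-03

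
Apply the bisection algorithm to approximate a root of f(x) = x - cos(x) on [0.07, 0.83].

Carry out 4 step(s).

f(x) = x - cos(x)
Initial interval: [0.07, 0.83]

Iteration 1:
  c_1 = (0.070000 + 0.830000)/2 = 0.450000
  f(c_1) = f(0.450000) = -0.450447
  f(a) × f(c) ≥ 0, new interval: [0.450000, 0.830000]
Iteration 2:
  c_2 = (0.450000 + 0.830000)/2 = 0.640000
  f(c_2) = f(0.640000) = -0.162096
  f(a) × f(c) ≥ 0, new interval: [0.640000, 0.830000]
Iteration 3:
  c_3 = (0.640000 + 0.830000)/2 = 0.735000
  f(c_3) = f(0.735000) = -0.006831
  f(a) × f(c) ≥ 0, new interval: [0.735000, 0.830000]
Iteration 4:
  c_4 = (0.735000 + 0.830000)/2 = 0.782500
  f(c_4) = f(0.782500) = 0.073347
  f(a) × f(c) < 0, new interval: [0.735000, 0.782500]

After 4 iteration(s), the approximation is c_4 = 0.782500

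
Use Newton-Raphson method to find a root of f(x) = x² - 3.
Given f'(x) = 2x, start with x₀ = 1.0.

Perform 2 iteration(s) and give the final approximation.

f(x) = x² - 3
f'(x) = 2x
x₀ = 1.0

Newton-Raphson formula: x_{n+1} = x_n - f(x_n)/f'(x_n)

Iteration 1:
  f(1.000000) = -2.000000
  f'(1.000000) = 2.000000
  x_1 = 1.000000 - (-2.000000)/2.000000 = 2.000000
Iteration 2:
  f(2.000000) = 1.000000
  f'(2.000000) = 4.000000
  x_2 = 2.000000 - 1.000000/4.000000 = 1.750000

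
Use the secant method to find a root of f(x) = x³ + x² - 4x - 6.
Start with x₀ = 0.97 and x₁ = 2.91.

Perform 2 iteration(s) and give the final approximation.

f(x) = x³ + x² - 4x - 6
x₀ = 0.97, x₁ = 2.91

Secant formula: x_{n+1} = x_n - f(x_n)(x_n - x_{n-1})/(f(x_n) - f(x_{n-1}))

Iteration 1:
  f(0.970000) = -8.026427
  f(2.910000) = 15.470271
  x_2 = 2.910000 - 15.470271×(2.910000 - 0.970000)/(15.470271 - (-8.026427))
       = 1.632700
Iteration 2:
  f(2.910000) = 15.470271
  f(1.632700) = -5.512785
  x_3 = 1.632700 - (-5.512785)×(1.632700 - 2.910000)/(-5.512785 - 15.470271)
       = 1.968280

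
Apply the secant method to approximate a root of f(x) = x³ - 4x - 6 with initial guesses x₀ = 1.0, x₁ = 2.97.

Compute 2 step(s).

f(x) = x³ - 4x - 6
x₀ = 1.0, x₁ = 2.97

Secant formula: x_{n+1} = x_n - f(x_n)(x_n - x_{n-1})/(f(x_n) - f(x_{n-1}))

Iteration 1:
  f(1.000000) = -9.000000
  f(2.970000) = 8.318073
  x_2 = 2.970000 - 8.318073×(2.970000 - 1.000000)/(8.318073 - (-9.000000))
       = 2.023786
Iteration 2:
  f(2.970000) = 8.318073
  f(2.023786) = -5.806304
  x_3 = 2.023786 - (-5.806304)×(2.023786 - 2.970000)/(-5.806304 - 8.318073)
       = 2.412759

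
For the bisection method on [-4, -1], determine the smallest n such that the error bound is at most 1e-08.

We need (b-a)/2^n ≤ 1e-08
(-1 - (-4))/2^n ≤ 1e-08
3/2^n ≤ 1e-08
2^n ≥ 300000000
n ≥ log₂(300000000) = 28.16
n ≥ 29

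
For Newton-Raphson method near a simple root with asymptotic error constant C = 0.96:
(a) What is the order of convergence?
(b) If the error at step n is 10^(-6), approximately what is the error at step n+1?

(a) Newton-Raphson has quadratic (order 2) convergence near simple roots.
    This means |e_{n+1}| ≈ C|e_n|².

(b) With |e_n| = 10^(-6) and C = 0.96:
    |e_{n+1}| ≈ 0.96 × (10^(-6))² = 0.96 × 10^(-12)

(a) 2 (quadratic); (b) |e_{n+1}| ≈ 9.600e-13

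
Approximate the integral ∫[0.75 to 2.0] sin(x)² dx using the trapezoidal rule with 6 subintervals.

f(x) = sin(x)²
a = 0.75, b = 2.0, n = 6
h = (b - a)/n = 0.208333

Trapezoidal rule: (h/2)[f(x₀) + 2f(x₁) + 2f(x₂) + ... + f(xₙ)]

x_0 = 0.7500, f(x_0) = 0.464631, coefficient = 1
x_1 = 0.9583, f(x_1) = 0.669508, coefficient = 2
x_2 = 1.1667, f(x_2) = 0.845379, coefficient = 2
x_3 = 1.3750, f(x_3) = 0.962151, coefficient = 2
x_4 = 1.5833, f(x_4) = 0.999843, coefficient = 2
x_5 = 1.7917, f(x_5) = 0.952004, coefficient = 2
x_6 = 2.0000, f(x_6) = 0.826822, coefficient = 1

I ≈ (0.208333/2) × 10.149224 = 1.057211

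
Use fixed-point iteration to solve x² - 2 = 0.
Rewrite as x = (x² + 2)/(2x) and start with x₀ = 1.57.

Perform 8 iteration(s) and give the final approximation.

Equation: x² - 2 = 0
Fixed-point form: x = (x² + 2)/(2x)
x₀ = 1.57

x_1 = g(1.570000) = 1.421943
x_2 = g(1.421943) = 1.414235
x_3 = g(1.414235) = 1.414214
x_4 = g(1.414214) = 1.414214
x_5 = g(1.414214) = 1.414214
x_6 = g(1.414214) = 1.414214
x_7 = g(1.414214) = 1.414214
x_8 = g(1.414214) = 1.414214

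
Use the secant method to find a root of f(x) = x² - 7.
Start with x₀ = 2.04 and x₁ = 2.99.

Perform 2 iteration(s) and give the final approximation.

f(x) = x² - 7
x₀ = 2.04, x₁ = 2.99

Secant formula: x_{n+1} = x_n - f(x_n)(x_n - x_{n-1})/(f(x_n) - f(x_{n-1}))

Iteration 1:
  f(2.040000) = -2.838400
  f(2.990000) = 1.940100
  x_2 = 2.990000 - 1.940100×(2.990000 - 2.040000)/(1.940100 - (-2.838400))
       = 2.604294
Iteration 2:
  f(2.990000) = 1.940100
  f(2.604294) = -0.217652
  x_3 = 2.604294 - (-0.217652)×(2.604294 - 2.990000)/(-0.217652 - 1.940100)
       = 2.643200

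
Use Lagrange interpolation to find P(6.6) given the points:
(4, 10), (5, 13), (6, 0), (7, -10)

Lagrange interpolation formula:
P(x) = Σ yᵢ × Lᵢ(x)
where Lᵢ(x) = Π_{j≠i} (x - xⱼ)/(xᵢ - xⱼ)

L_0(6.6) = (6.6 - 5)/(4 - 5) × (6.6 - 6)/(4 - 6) × (6.6 - 7)/(4 - 7) = 0.064000
L_1(6.6) = (6.6 - 4)/(5 - 4) × (6.6 - 6)/(5 - 6) × (6.6 - 7)/(5 - 7) = -0.312000
L_2(6.6) = (6.6 - 4)/(6 - 4) × (6.6 - 5)/(6 - 5) × (6.6 - 7)/(6 - 7) = 0.832000
L_3(6.6) = (6.6 - 4)/(7 - 4) × (6.6 - 5)/(7 - 5) × (6.6 - 6)/(7 - 6) = 0.416000

P(6.6) = 10×L_0(6.6) + 13×L_1(6.6) + 0×L_2(6.6) + (-10)×L_3(6.6)
P(6.6) = -7.576000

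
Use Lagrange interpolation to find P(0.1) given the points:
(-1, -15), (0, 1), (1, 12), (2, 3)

Lagrange interpolation formula:
P(x) = Σ yᵢ × Lᵢ(x)
where Lᵢ(x) = Π_{j≠i} (x - xⱼ)/(xᵢ - xⱼ)

L_0(0.1) = (0.1 - 0)/(-1 - 0) × (0.1 - 1)/(-1 - 1) × (0.1 - 2)/(-1 - 2) = -0.028500
L_1(0.1) = (0.1 - (-1))/(0 - (-1)) × (0.1 - 1)/(0 - 1) × (0.1 - 2)/(0 - 2) = 0.940500
L_2(0.1) = (0.1 - (-1))/(1 - (-1)) × (0.1 - 0)/(1 - 0) × (0.1 - 2)/(1 - 2) = 0.104500
L_3(0.1) = (0.1 - (-1))/(2 - (-1)) × (0.1 - 0)/(2 - 0) × (0.1 - 1)/(2 - 1) = -0.016500

P(0.1) = (-15)×L_0(0.1) + 1×L_1(0.1) + 12×L_2(0.1) + 3×L_3(0.1)
P(0.1) = 2.572500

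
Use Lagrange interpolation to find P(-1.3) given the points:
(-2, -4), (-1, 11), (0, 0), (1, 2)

Lagrange interpolation formula:
P(x) = Σ yᵢ × Lᵢ(x)
where Lᵢ(x) = Π_{j≠i} (x - xⱼ)/(xᵢ - xⱼ)

L_0(-1.3) = (-1.3 - (-1))/(-2 - (-1)) × (-1.3 - 0)/(-2 - 0) × (-1.3 - 1)/(-2 - 1) = 0.149500
L_1(-1.3) = (-1.3 - (-2))/(-1 - (-2)) × (-1.3 - 0)/(-1 - 0) × (-1.3 - 1)/(-1 - 1) = 1.046500
L_2(-1.3) = (-1.3 - (-2))/(0 - (-2)) × (-1.3 - (-1))/(0 - (-1)) × (-1.3 - 1)/(0 - 1) = -0.241500
L_3(-1.3) = (-1.3 - (-2))/(1 - (-2)) × (-1.3 - (-1))/(1 - (-1)) × (-1.3 - 0)/(1 - 0) = 0.045500

P(-1.3) = (-4)×L_0(-1.3) + 11×L_1(-1.3) + 0×L_2(-1.3) + 2×L_3(-1.3)
P(-1.3) = 11.004500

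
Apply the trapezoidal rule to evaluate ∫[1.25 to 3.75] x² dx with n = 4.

f(x) = x²
a = 1.25, b = 3.75, n = 4
h = (b - a)/n = 0.625000

Trapezoidal rule: (h/2)[f(x₀) + 2f(x₁) + 2f(x₂) + ... + f(xₙ)]

x_0 = 1.2500, f(x_0) = 1.562500, coefficient = 1
x_1 = 1.8750, f(x_1) = 3.515625, coefficient = 2
x_2 = 2.5000, f(x_2) = 6.250000, coefficient = 2
x_3 = 3.1250, f(x_3) = 9.765625, coefficient = 2
x_4 = 3.7500, f(x_4) = 14.062500, coefficient = 1

I ≈ (0.625000/2) × 54.687500 = 17.089844
Exact value: 16.927083
Error: 0.162760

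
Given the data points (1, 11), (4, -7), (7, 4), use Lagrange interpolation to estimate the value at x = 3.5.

Lagrange interpolation formula:
P(x) = Σ yᵢ × Lᵢ(x)
where Lᵢ(x) = Π_{j≠i} (x - xⱼ)/(xᵢ - xⱼ)

L_0(3.5) = (3.5 - 4)/(1 - 4) × (3.5 - 7)/(1 - 7) = 0.097222
L_1(3.5) = (3.5 - 1)/(4 - 1) × (3.5 - 7)/(4 - 7) = 0.972222
L_2(3.5) = (3.5 - 1)/(7 - 1) × (3.5 - 4)/(7 - 4) = -0.069444

P(3.5) = 11×L_0(3.5) + (-7)×L_1(3.5) + 4×L_2(3.5)
P(3.5) = -6.013889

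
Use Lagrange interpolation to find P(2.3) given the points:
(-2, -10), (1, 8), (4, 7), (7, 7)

Lagrange interpolation formula:
P(x) = Σ yᵢ × Lᵢ(x)
where Lᵢ(x) = Π_{j≠i} (x - xⱼ)/(xᵢ - xⱼ)

L_0(2.3) = (2.3 - 1)/(-2 - 1) × (2.3 - 4)/(-2 - 4) × (2.3 - 7)/(-2 - 7) = -0.064117
L_1(2.3) = (2.3 - (-2))/(1 - (-2)) × (2.3 - 4)/(1 - 4) × (2.3 - 7)/(1 - 7) = 0.636241
L_2(2.3) = (2.3 - (-2))/(4 - (-2)) × (2.3 - 1)/(4 - 1) × (2.3 - 7)/(4 - 7) = 0.486537
L_3(2.3) = (2.3 - (-2))/(7 - (-2)) × (2.3 - 1)/(7 - 1) × (2.3 - 4)/(7 - 4) = -0.058660

P(2.3) = (-10)×L_0(2.3) + 8×L_1(2.3) + 7×L_2(2.3) + 7×L_3(2.3)
P(2.3) = 8.726235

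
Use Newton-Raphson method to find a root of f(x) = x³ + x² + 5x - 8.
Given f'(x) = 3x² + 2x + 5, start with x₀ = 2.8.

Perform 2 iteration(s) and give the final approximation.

f(x) = x³ + x² + 5x - 8
f'(x) = 3x² + 2x + 5
x₀ = 2.8

Newton-Raphson formula: x_{n+1} = x_n - f(x_n)/f'(x_n)

Iteration 1:
  f(2.800000) = 35.792000
  f'(2.800000) = 34.120000
  x_1 = 2.800000 - 35.792000/34.120000 = 1.750996
Iteration 2:
  f(1.750996) = 9.189507
  f'(1.750996) = 17.699959
  x_2 = 1.750996 - 9.189507/17.699959 = 1.231814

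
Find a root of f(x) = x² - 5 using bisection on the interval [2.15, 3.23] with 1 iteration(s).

f(x) = x² - 5
Initial interval: [2.15, 3.23]

Iteration 1:
  c_1 = (2.150000 + 3.230000)/2 = 2.690000
  f(c_1) = f(2.690000) = 2.236100
  f(a) × f(c) < 0, new interval: [2.150000, 2.690000]

After 1 iteration(s), the approximation is c_1 = 2.690000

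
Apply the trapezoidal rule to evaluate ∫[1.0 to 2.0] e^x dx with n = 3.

f(x) = e^x
a = 1.0, b = 2.0, n = 3
h = (b - a)/n = 0.333333

Trapezoidal rule: (h/2)[f(x₀) + 2f(x₁) + 2f(x₂) + ... + f(xₙ)]

x_0 = 1.0000, f(x_0) = 2.718282, coefficient = 1
x_1 = 1.3333, f(x_1) = 3.793668, coefficient = 2
x_2 = 1.6667, f(x_2) = 5.294490, coefficient = 2
x_3 = 2.0000, f(x_3) = 7.389056, coefficient = 1

I ≈ (0.333333/2) × 28.283654 = 4.713942
Exact value: 4.670774
Error: 0.043168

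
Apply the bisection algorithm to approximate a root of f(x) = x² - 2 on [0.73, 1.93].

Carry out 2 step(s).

f(x) = x² - 2
Initial interval: [0.73, 1.93]

Iteration 1:
  c_1 = (0.730000 + 1.930000)/2 = 1.330000
  f(c_1) = f(1.330000) = -0.231100
  f(a) × f(c) ≥ 0, new interval: [1.330000, 1.930000]
Iteration 2:
  c_2 = (1.330000 + 1.930000)/2 = 1.630000
  f(c_2) = f(1.630000) = 0.656900
  f(a) × f(c) < 0, new interval: [1.330000, 1.630000]

After 2 iteration(s), the approximation is c_2 = 1.630000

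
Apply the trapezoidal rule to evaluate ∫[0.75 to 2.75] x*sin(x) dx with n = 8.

f(x) = x*sin(x)
a = 0.75, b = 2.75, n = 8
h = (b - a)/n = 0.250000

Trapezoidal rule: (h/2)[f(x₀) + 2f(x₁) + 2f(x₂) + ... + f(xₙ)]

x_0 = 0.7500, f(x_0) = 0.511229, coefficient = 1
x_1 = 1.0000, f(x_1) = 0.841471, coefficient = 2
x_2 = 1.2500, f(x_2) = 1.186231, coefficient = 2
x_3 = 1.5000, f(x_3) = 1.496242, coefficient = 2
x_4 = 1.7500, f(x_4) = 1.721975, coefficient = 2
x_5 = 2.0000, f(x_5) = 1.818595, coefficient = 2
x_6 = 2.2500, f(x_6) = 1.750665, coefficient = 2
x_7 = 2.5000, f(x_7) = 1.496180, coefficient = 2
x_8 = 2.7500, f(x_8) = 1.049568, coefficient = 1

I ≈ (0.250000/2) × 22.183516 = 2.772939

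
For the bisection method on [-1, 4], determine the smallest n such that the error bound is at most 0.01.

We need (b-a)/2^n ≤ 0.01
(4 - (-1))/2^n ≤ 0.01
5/2^n ≤ 0.01
2^n ≥ 500
n ≥ log₂(500) = 8.97
n ≥ 9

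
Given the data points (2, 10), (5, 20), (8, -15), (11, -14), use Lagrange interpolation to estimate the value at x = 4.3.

Lagrange interpolation formula:
P(x) = Σ yᵢ × Lᵢ(x)
where Lᵢ(x) = Π_{j≠i} (x - xⱼ)/(xᵢ - xⱼ)

L_0(4.3) = (4.3 - 5)/(2 - 5) × (4.3 - 8)/(2 - 8) × (4.3 - 11)/(2 - 11) = 0.107117
L_1(4.3) = (4.3 - 2)/(5 - 2) × (4.3 - 8)/(5 - 8) × (4.3 - 11)/(5 - 11) = 1.055870
L_2(4.3) = (4.3 - 2)/(8 - 2) × (4.3 - 5)/(8 - 5) × (4.3 - 11)/(8 - 11) = -0.199759
L_3(4.3) = (4.3 - 2)/(11 - 2) × (4.3 - 5)/(11 - 5) × (4.3 - 8)/(11 - 8) = 0.036772

P(4.3) = 10×L_0(4.3) + 20×L_1(4.3) + (-15)×L_2(4.3) + (-14)×L_3(4.3)
P(4.3) = 24.670167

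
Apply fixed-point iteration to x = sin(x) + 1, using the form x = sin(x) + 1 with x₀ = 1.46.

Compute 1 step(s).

Equation: x = sin(x) + 1
Fixed-point form: x = sin(x) + 1
x₀ = 1.46

x_1 = g(1.460000) = 1.993868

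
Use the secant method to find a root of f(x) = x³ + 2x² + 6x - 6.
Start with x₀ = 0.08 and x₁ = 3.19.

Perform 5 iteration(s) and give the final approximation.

f(x) = x³ + 2x² + 6x - 6
x₀ = 0.08, x₁ = 3.19

Secant formula: x_{n+1} = x_n - f(x_n)(x_n - x_{n-1})/(f(x_n) - f(x_{n-1}))

Iteration 1:
  f(0.080000) = -5.506688
  f(3.190000) = 65.953959
  x_2 = 3.190000 - 65.953959×(3.190000 - 0.080000)/(65.953959 - (-5.506688))
       = 0.319654
Iteration 2:
  f(3.190000) = 65.953959
  f(0.319654) = -3.845060
  x_3 = 0.319654 - (-3.845060)×(0.319654 - 3.190000)/(-3.845060 - 65.953959)
       = 0.477774
Iteration 3:
  f(0.319654) = -3.845060
  f(0.477774) = -2.567759
  x_4 = 0.477774 - (-2.567759)×(0.477774 - 0.319654)/(-2.567759 - (-3.845060))
       = 0.795644
Iteration 4:
  f(0.477774) = -2.567759
  f(0.795644) = 0.543642
  x_5 = 0.795644 - 0.543642×(0.795644 - 0.477774)/(0.543642 - (-2.567759))
       = 0.740104
Iteration 5:
  f(0.795644) = 0.543642
  f(0.740104) = -0.058476
  x_6 = 0.740104 - (-0.058476)×(0.740104 - 0.795644)/(-0.058476 - 0.543642)
       = 0.745498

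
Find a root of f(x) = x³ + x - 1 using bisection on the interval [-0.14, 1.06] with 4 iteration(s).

f(x) = x³ + x - 1
Initial interval: [-0.14, 1.06]

Iteration 1:
  c_1 = (-0.140000 + 1.060000)/2 = 0.460000
  f(c_1) = f(0.460000) = -0.442664
  f(a) × f(c) ≥ 0, new interval: [0.460000, 1.060000]
Iteration 2:
  c_2 = (0.460000 + 1.060000)/2 = 0.760000
  f(c_2) = f(0.760000) = 0.198976
  f(a) × f(c) < 0, new interval: [0.460000, 0.760000]
Iteration 3:
  c_3 = (0.460000 + 0.760000)/2 = 0.610000
  f(c_3) = f(0.610000) = -0.163019
  f(a) × f(c) ≥ 0, new interval: [0.610000, 0.760000]
Iteration 4:
  c_4 = (0.610000 + 0.760000)/2 = 0.685000
  f(c_4) = f(0.685000) = 0.006419
  f(a) × f(c) < 0, new interval: [0.610000, 0.685000]

After 4 iteration(s), the approximation is c_4 = 0.685000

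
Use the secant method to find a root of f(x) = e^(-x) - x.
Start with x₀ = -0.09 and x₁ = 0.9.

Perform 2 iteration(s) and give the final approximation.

f(x) = e^(-x) - x
x₀ = -0.09, x₁ = 0.9

Secant formula: x_{n+1} = x_n - f(x_n)(x_n - x_{n-1})/(f(x_n) - f(x_{n-1}))

Iteration 1:
  f(-0.090000) = 1.184174
  f(0.900000) = -0.493430
  x_2 = 0.900000 - (-0.493430)×(0.900000 - (-0.090000))/(-0.493430 - 1.184174)
       = 0.608813
Iteration 2:
  f(0.900000) = -0.493430
  f(0.608813) = -0.064817
  x_3 = 0.608813 - (-0.064817)×(0.608813 - 0.900000)/(-0.064817 - (-0.493430))
       = 0.564778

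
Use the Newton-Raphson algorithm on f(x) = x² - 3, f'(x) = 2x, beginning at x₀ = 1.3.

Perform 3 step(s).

f(x) = x² - 3
f'(x) = 2x
x₀ = 1.3

Newton-Raphson formula: x_{n+1} = x_n - f(x_n)/f'(x_n)

Iteration 1:
  f(1.300000) = -1.310000
  f'(1.300000) = 2.600000
  x_1 = 1.300000 - (-1.310000)/2.600000 = 1.803846
Iteration 2:
  f(1.803846) = 0.253861
  f'(1.803846) = 3.607692
  x_2 = 1.803846 - 0.253861/3.607692 = 1.733480
Iteration 3:
  f(1.733480) = 0.004951
  f'(1.733480) = 3.466959
  x_3 = 1.733480 - 0.004951/3.466959 = 1.732051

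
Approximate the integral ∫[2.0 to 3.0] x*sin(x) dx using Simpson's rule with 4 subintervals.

f(x) = x*sin(x)
a = 2.0, b = 3.0, n = 4
h = (b - a)/n = 0.250000

Simpson's rule: (h/3)[f(x₀) + 4f(x₁) + 2f(x₂) + ... + f(xₙ)]

x_0 = 2.0000, f(x_0) = 1.818595, coefficient = 1
x_1 = 2.2500, f(x_1) = 1.750665, coefficient = 4
x_2 = 2.5000, f(x_2) = 1.496180, coefficient = 2
x_3 = 2.7500, f(x_3) = 1.049568, coefficient = 4
x_4 = 3.0000, f(x_4) = 0.423360, coefficient = 1

I ≈ (0.250000/3) × 16.435245 = 1.369604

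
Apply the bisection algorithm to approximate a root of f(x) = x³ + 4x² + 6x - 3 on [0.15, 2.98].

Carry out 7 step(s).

f(x) = x³ + 4x² + 6x - 3
Initial interval: [0.15, 2.98]

Iteration 1:
  c_1 = (0.150000 + 2.980000)/2 = 1.565000
  f(c_1) = f(1.565000) = 20.019937
  f(a) × f(c) < 0, new interval: [0.150000, 1.565000]
Iteration 2:
  c_2 = (0.150000 + 1.565000)/2 = 0.857500
  f(c_2) = f(0.857500) = 5.716750
  f(a) × f(c) < 0, new interval: [0.150000, 0.857500]
Iteration 3:
  c_3 = (0.150000 + 0.857500)/2 = 0.503750
  f(c_3) = f(0.503750) = 1.165390
  f(a) × f(c) < 0, new interval: [0.150000, 0.503750]
Iteration 4:
  c_4 = (0.150000 + 0.503750)/2 = 0.326875
  f(c_4) = f(0.326875) = -0.576435
  f(a) × f(c) ≥ 0, new interval: [0.326875, 0.503750]
Iteration 5:
  c_5 = (0.326875 + 0.503750)/2 = 0.415312
  f(c_5) = f(0.415312) = 0.253448
  f(a) × f(c) < 0, new interval: [0.326875, 0.415312]
Iteration 6:
  c_6 = (0.326875 + 0.415312)/2 = 0.371094
  f(c_6) = f(0.371094) = -0.171492
  f(a) × f(c) ≥ 0, new interval: [0.371094, 0.415312]
Iteration 7:
  c_7 = (0.371094 + 0.415312)/2 = 0.393203
  f(c_7) = f(0.393203) = 0.038446
  f(a) × f(c) < 0, new interval: [0.371094, 0.393203]

After 7 iteration(s), the approximation is c_7 = 0.393203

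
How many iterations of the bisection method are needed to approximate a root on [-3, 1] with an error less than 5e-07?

We need (b-a)/2^n ≤ 5e-07
(1 - (-3))/2^n ≤ 5e-07
4/2^n ≤ 5e-07
2^n ≥ 8000000
n ≥ log₂(8000000) = 22.93
n ≥ 23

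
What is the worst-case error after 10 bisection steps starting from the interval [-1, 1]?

Bisection error bound: |error| ≤ (b-a)/2^n
|error| ≤ (1 - (-1))/2^10 = 2/2^10
|error| ≤ 0.0019531250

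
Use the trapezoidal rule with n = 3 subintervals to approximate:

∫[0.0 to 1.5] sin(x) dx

f(x) = sin(x)
a = 0.0, b = 1.5, n = 3
h = (b - a)/n = 0.500000

Trapezoidal rule: (h/2)[f(x₀) + 2f(x₁) + 2f(x₂) + ... + f(xₙ)]

x_0 = 0.0000, f(x_0) = 0.000000, coefficient = 1
x_1 = 0.5000, f(x_1) = 0.479426, coefficient = 2
x_2 = 1.0000, f(x_2) = 0.841471, coefficient = 2
x_3 = 1.5000, f(x_3) = 0.997495, coefficient = 1

I ≈ (0.500000/2) × 3.639288 = 0.909822
Exact value: 0.929263
Error: 0.019441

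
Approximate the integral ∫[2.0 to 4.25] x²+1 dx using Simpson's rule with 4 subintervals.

f(x) = x²+1
a = 2.0, b = 4.25, n = 4
h = (b - a)/n = 0.562500

Simpson's rule: (h/3)[f(x₀) + 4f(x₁) + 2f(x₂) + ... + f(xₙ)]

x_0 = 2.0000, f(x_0) = 5.000000, coefficient = 1
x_1 = 2.5625, f(x_1) = 7.566406, coefficient = 4
x_2 = 3.1250, f(x_2) = 10.765625, coefficient = 2
x_3 = 3.6875, f(x_3) = 14.597656, coefficient = 4
x_4 = 4.2500, f(x_4) = 19.062500, coefficient = 1

I ≈ (0.562500/3) × 134.250000 = 25.171875
Exact value: 25.171875
Error: 0.000000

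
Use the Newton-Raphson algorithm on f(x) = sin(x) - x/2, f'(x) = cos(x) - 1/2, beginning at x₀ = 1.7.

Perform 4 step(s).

f(x) = sin(x) - x/2
f'(x) = cos(x) - 1/2
x₀ = 1.7

Newton-Raphson formula: x_{n+1} = x_n - f(x_n)/f'(x_n)

Iteration 1:
  f(1.700000) = 0.141665
  f'(1.700000) = -0.628844
  x_1 = 1.700000 - 0.141665/(-0.628844) = 1.925278
Iteration 2:
  f(1.925278) = -0.024812
  f'(1.925278) = -0.847104
  x_2 = 1.925278 - (-0.024812)/(-0.847104) = 1.895987
Iteration 3:
  f(1.895987) = -0.000404
  f'(1.895987) = -0.819490
  x_3 = 1.895987 - (-0.000404)/(-0.819490) = 1.895494
Iteration 4:
  f(1.895494) = 0.000000
  f'(1.895494) = -0.819023
  x_4 = 1.895494 - 0.000000/(-0.819023) = 1.895494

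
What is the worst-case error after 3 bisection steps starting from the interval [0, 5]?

Bisection error bound: |error| ≤ (b-a)/2^n
|error| ≤ (5 - 0)/2^3 = 5/2^3
|error| ≤ 0.6250000000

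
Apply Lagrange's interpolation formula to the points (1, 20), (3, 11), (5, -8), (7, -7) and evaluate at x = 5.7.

Lagrange interpolation formula:
P(x) = Σ yᵢ × Lᵢ(x)
where Lᵢ(x) = Π_{j≠i} (x - xⱼ)/(xᵢ - xⱼ)

L_0(5.7) = (5.7 - 3)/(1 - 3) × (5.7 - 5)/(1 - 5) × (5.7 - 7)/(1 - 7) = 0.051188
L_1(5.7) = (5.7 - 1)/(3 - 1) × (5.7 - 5)/(3 - 5) × (5.7 - 7)/(3 - 7) = -0.267313
L_2(5.7) = (5.7 - 1)/(5 - 1) × (5.7 - 3)/(5 - 3) × (5.7 - 7)/(5 - 7) = 1.031062
L_3(5.7) = (5.7 - 1)/(7 - 1) × (5.7 - 3)/(7 - 3) × (5.7 - 5)/(7 - 5) = 0.185063

P(5.7) = 20×L_0(5.7) + 11×L_1(5.7) + (-8)×L_2(5.7) + (-7)×L_3(5.7)
P(5.7) = -11.460625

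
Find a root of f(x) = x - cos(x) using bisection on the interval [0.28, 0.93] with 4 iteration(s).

f(x) = x - cos(x)
Initial interval: [0.28, 0.93]

Iteration 1:
  c_1 = (0.280000 + 0.930000)/2 = 0.605000
  f(c_1) = f(0.605000) = -0.217502
  f(a) × f(c) ≥ 0, new interval: [0.605000, 0.930000]
Iteration 2:
  c_2 = (0.605000 + 0.930000)/2 = 0.767500
  f(c_2) = f(0.767500) = 0.047851
  f(a) × f(c) < 0, new interval: [0.605000, 0.767500]
Iteration 3:
  c_3 = (0.605000 + 0.767500)/2 = 0.686250
  f(c_3) = f(0.686250) = -0.087378
  f(a) × f(c) ≥ 0, new interval: [0.686250, 0.767500]
Iteration 4:
  c_4 = (0.686250 + 0.767500)/2 = 0.726875
  f(c_4) = f(0.726875) = -0.020380
  f(a) × f(c) ≥ 0, new interval: [0.726875, 0.767500]

After 4 iteration(s), the approximation is c_4 = 0.726875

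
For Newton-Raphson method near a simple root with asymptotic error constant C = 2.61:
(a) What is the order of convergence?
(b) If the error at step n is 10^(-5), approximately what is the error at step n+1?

(a) Newton-Raphson has quadratic (order 2) convergence near simple roots.
    This means |e_{n+1}| ≈ C|e_n|².

(b) With |e_n| = 10^(-5) and C = 2.61:
    |e_{n+1}| ≈ 2.61 × (10^(-5))² = 2.61 × 10^(-10)

(a) 2 (quadratic); (b) |e_{n+1}| ≈ 2.610e-10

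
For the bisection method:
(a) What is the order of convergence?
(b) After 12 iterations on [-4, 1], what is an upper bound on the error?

(a) Bisection has linear (order 1) convergence; the error is halved each step.

(b) Error bound = (b-a)/2^n = (1 - (-4))/2^{12}
    = 5/2^{12}

(a) 1 (linear); (b) error ≤ 1.22e-03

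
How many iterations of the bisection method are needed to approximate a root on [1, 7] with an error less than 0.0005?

We need (b-a)/2^n ≤ 0.0005
(7 - 1)/2^n ≤ 0.0005
6/2^n ≤ 0.0005
2^n ≥ 12000
n ≥ log₂(12000) = 13.55
n ≥ 14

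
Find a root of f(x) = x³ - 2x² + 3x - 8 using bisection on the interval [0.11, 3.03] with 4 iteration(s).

f(x) = x³ - 2x² + 3x - 8
Initial interval: [0.11, 3.03]

Iteration 1:
  c_1 = (0.110000 + 3.030000)/2 = 1.570000
  f(c_1) = f(1.570000) = -4.349907
  f(a) × f(c) ≥ 0, new interval: [1.570000, 3.030000]
Iteration 2:
  c_2 = (1.570000 + 3.030000)/2 = 2.300000
  f(c_2) = f(2.300000) = 0.487000
  f(a) × f(c) < 0, new interval: [1.570000, 2.300000]
Iteration 3:
  c_3 = (1.570000 + 2.300000)/2 = 1.935000
  f(c_3) = f(1.935000) = -2.438375
  f(a) × f(c) ≥ 0, new interval: [1.935000, 2.300000]
Iteration 4:
  c_4 = (1.935000 + 2.300000)/2 = 2.117500
  f(c_4) = f(2.117500) = -1.120653
  f(a) × f(c) ≥ 0, new interval: [2.117500, 2.300000]

After 4 iteration(s), the approximation is c_4 = 2.117500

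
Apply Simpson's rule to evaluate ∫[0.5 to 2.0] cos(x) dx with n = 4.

f(x) = cos(x)
a = 0.5, b = 2.0, n = 4
h = (b - a)/n = 0.375000

Simpson's rule: (h/3)[f(x₀) + 4f(x₁) + 2f(x₂) + ... + f(xₙ)]

x_0 = 0.5000, f(x_0) = 0.877583, coefficient = 1
x_1 = 0.8750, f(x_1) = 0.640997, coefficient = 4
x_2 = 1.2500, f(x_2) = 0.315322, coefficient = 2
x_3 = 1.6250, f(x_3) = -0.054177, coefficient = 4
x_4 = 2.0000, f(x_4) = -0.416147, coefficient = 1

I ≈ (0.375000/3) × 3.439359 = 0.429920
Exact value: 0.429872
Error: 0.000048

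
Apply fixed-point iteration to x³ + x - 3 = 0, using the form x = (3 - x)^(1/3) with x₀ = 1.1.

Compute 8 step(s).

Equation: x³ + x - 3 = 0
Fixed-point form: x = (3 - x)^(1/3)
x₀ = 1.1

x_1 = g(1.100000) = 1.238562
x_2 = g(1.238562) = 1.207691
x_3 = g(1.207691) = 1.214705
x_4 = g(1.214705) = 1.213119
x_5 = g(1.213119) = 1.213478
x_6 = g(1.213478) = 1.213397
x_7 = g(1.213397) = 1.213415
x_8 = g(1.213415) = 1.213411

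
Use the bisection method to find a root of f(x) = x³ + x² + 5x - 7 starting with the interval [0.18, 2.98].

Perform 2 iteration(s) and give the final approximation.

f(x) = x³ + x² + 5x - 7
Initial interval: [0.18, 2.98]

Iteration 1:
  c_1 = (0.180000 + 2.980000)/2 = 1.580000
  f(c_1) = f(1.580000) = 7.340712
  f(a) × f(c) < 0, new interval: [0.180000, 1.580000]
Iteration 2:
  c_2 = (0.180000 + 1.580000)/2 = 0.880000
  f(c_2) = f(0.880000) = -1.144128
  f(a) × f(c) ≥ 0, new interval: [0.880000, 1.580000]

After 2 iteration(s), the approximation is c_2 = 0.880000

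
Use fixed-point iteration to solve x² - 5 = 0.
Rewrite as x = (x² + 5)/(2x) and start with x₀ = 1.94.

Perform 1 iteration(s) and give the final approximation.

Equation: x² - 5 = 0
Fixed-point form: x = (x² + 5)/(2x)
x₀ = 1.94

x_1 = g(1.940000) = 2.258660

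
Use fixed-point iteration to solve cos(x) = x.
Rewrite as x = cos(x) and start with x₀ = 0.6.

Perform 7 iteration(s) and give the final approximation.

Equation: cos(x) = x
Fixed-point form: x = cos(x)
x₀ = 0.6

x_1 = g(0.600000) = 0.825336
x_2 = g(0.825336) = 0.678310
x_3 = g(0.678310) = 0.778634
x_4 = g(0.778634) = 0.711874
x_5 = g(0.711874) = 0.757139
x_6 = g(0.757139) = 0.726804
x_7 = g(0.726804) = 0.747302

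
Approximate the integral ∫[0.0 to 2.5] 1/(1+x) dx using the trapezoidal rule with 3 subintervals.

f(x) = 1/(1+x)
a = 0.0, b = 2.5, n = 3
h = (b - a)/n = 0.833333

Trapezoidal rule: (h/2)[f(x₀) + 2f(x₁) + 2f(x₂) + ... + f(xₙ)]

x_0 = 0.0000, f(x_0) = 1.000000, coefficient = 1
x_1 = 0.8333, f(x_1) = 0.545455, coefficient = 2
x_2 = 1.6667, f(x_2) = 0.375000, coefficient = 2
x_3 = 2.5000, f(x_3) = 0.285714, coefficient = 1

I ≈ (0.833333/2) × 3.126623 = 1.302760
Exact value: 1.252763
Error: 0.049997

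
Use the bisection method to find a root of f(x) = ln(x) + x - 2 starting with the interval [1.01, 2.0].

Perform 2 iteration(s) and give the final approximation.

f(x) = ln(x) + x - 2
Initial interval: [1.01, 2.0]

Iteration 1:
  c_1 = (1.010000 + 2.000000)/2 = 1.505000
  f(c_1) = f(1.505000) = -0.086207
  f(a) × f(c) ≥ 0, new interval: [1.505000, 2.000000]
Iteration 2:
  c_2 = (1.505000 + 2.000000)/2 = 1.752500
  f(c_2) = f(1.752500) = 0.313543
  f(a) × f(c) < 0, new interval: [1.505000, 1.752500]

After 2 iteration(s), the approximation is c_2 = 1.752500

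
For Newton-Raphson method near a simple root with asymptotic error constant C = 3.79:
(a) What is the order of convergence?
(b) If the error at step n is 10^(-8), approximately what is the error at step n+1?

(a) Newton-Raphson has quadratic (order 2) convergence near simple roots.
    This means |e_{n+1}| ≈ C|e_n|².

(b) With |e_n| = 10^(-8) and C = 3.79:
    |e_{n+1}| ≈ 3.79 × (10^(-8))² = 3.79 × 10^(-16)

(a) 2 (quadratic); (b) |e_{n+1}| ≈ 3.790e-16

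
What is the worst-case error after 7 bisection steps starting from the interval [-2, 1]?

Bisection error bound: |error| ≤ (b-a)/2^n
|error| ≤ (1 - (-2))/2^7 = 3/2^7
|error| ≤ 0.0234375000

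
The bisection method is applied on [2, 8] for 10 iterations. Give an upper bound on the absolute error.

Bisection error bound: |error| ≤ (b-a)/2^n
|error| ≤ (8 - 2)/2^10 = 6/2^10
|error| ≤ 0.0058593750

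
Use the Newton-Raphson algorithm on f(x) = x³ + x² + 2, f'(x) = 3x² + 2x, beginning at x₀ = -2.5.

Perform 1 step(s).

f(x) = x³ + x² + 2
f'(x) = 3x² + 2x
x₀ = -2.5

Newton-Raphson formula: x_{n+1} = x_n - f(x_n)/f'(x_n)

Iteration 1:
  f(-2.500000) = -7.375000
  f'(-2.500000) = 13.750000
  x_1 = -2.500000 - (-7.375000)/13.750000 = -1.963636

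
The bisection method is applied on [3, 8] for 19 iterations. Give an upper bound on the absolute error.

Bisection error bound: |error| ≤ (b-a)/2^n
|error| ≤ (8 - 3)/2^19 = 5/2^19
|error| ≤ 0.0000095367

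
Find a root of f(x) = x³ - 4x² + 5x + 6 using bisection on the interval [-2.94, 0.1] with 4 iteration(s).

f(x) = x³ - 4x² + 5x + 6
Initial interval: [-2.94, 0.1]

Iteration 1:
  c_1 = (-2.940000 + 0.100000)/2 = -1.420000
  f(c_1) = f(-1.420000) = -12.028888
  f(a) × f(c) ≥ 0, new interval: [-1.420000, 0.100000]
Iteration 2:
  c_2 = (-1.420000 + 0.100000)/2 = -0.660000
  f(c_2) = f(-0.660000) = 0.670104
  f(a) × f(c) < 0, new interval: [-1.420000, -0.660000]
Iteration 3:
  c_3 = (-1.420000 + (-0.660000))/2 = -1.040000
  f(c_3) = f(-1.040000) = -4.651264
  f(a) × f(c) ≥ 0, new interval: [-1.040000, -0.660000]
Iteration 4:
  c_4 = (-1.040000 + (-0.660000))/2 = -0.850000
  f(c_4) = f(-0.850000) = -1.754125
  f(a) × f(c) ≥ 0, new interval: [-0.850000, -0.660000]

After 4 iteration(s), the approximation is c_4 = -0.850000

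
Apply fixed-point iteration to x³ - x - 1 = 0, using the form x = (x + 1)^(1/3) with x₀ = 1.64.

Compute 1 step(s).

Equation: x³ - x - 1 = 0
Fixed-point form: x = (x + 1)^(1/3)
x₀ = 1.64

x_1 = g(1.640000) = 1.382085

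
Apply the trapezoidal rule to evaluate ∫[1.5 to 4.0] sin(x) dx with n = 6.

f(x) = sin(x)
a = 1.5, b = 4.0, n = 6
h = (b - a)/n = 0.416667

Trapezoidal rule: (h/2)[f(x₀) + 2f(x₁) + 2f(x₂) + ... + f(xₙ)]

x_0 = 1.5000, f(x_0) = 0.997495, coefficient = 1
x_1 = 1.9167, f(x_1) = 0.940781, coefficient = 2
x_2 = 2.3333, f(x_2) = 0.723086, coefficient = 2
x_3 = 2.7500, f(x_3) = 0.381661, coefficient = 2
x_4 = 3.1667, f(x_4) = -0.025071, coefficient = 2
x_5 = 3.5833, f(x_5) = -0.427514, coefficient = 2
x_6 = 4.0000, f(x_6) = -0.756802, coefficient = 1

I ≈ (0.416667/2) × 3.426578 = 0.713870
Exact value: 0.724381
Error: 0.010510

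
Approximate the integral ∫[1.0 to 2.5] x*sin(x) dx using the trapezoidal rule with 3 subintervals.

f(x) = x*sin(x)
a = 1.0, b = 2.5, n = 3
h = (b - a)/n = 0.500000

Trapezoidal rule: (h/2)[f(x₀) + 2f(x₁) + 2f(x₂) + ... + f(xₙ)]

x_0 = 1.0000, f(x_0) = 0.841471, coefficient = 1
x_1 = 1.5000, f(x_1) = 1.496242, coefficient = 2
x_2 = 2.0000, f(x_2) = 1.818595, coefficient = 2
x_3 = 2.5000, f(x_3) = 1.496180, coefficient = 1

I ≈ (0.500000/2) × 8.967326 = 2.241832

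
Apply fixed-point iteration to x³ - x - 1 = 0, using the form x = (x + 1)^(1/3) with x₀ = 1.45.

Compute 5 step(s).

Equation: x³ - x - 1 = 0
Fixed-point form: x = (x + 1)^(1/3)
x₀ = 1.45

x_1 = g(1.450000) = 1.348100
x_2 = g(1.348100) = 1.329144
x_3 = g(1.329144) = 1.325558
x_4 = g(1.325558) = 1.324878
x_5 = g(1.324878) = 1.324748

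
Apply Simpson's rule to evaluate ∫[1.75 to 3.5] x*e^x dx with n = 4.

f(x) = x*e^x
a = 1.75, b = 3.5, n = 4
h = (b - a)/n = 0.437500

Simpson's rule: (h/3)[f(x₀) + 4f(x₁) + 2f(x₂) + ... + f(xₙ)]

x_0 = 1.7500, f(x_0) = 10.070555, coefficient = 1
x_1 = 2.1875, f(x_1) = 19.496975, coefficient = 4
x_2 = 2.6250, f(x_2) = 36.237007, coefficient = 2
x_3 = 3.0625, f(x_3) = 65.479137, coefficient = 4
x_4 = 3.5000, f(x_4) = 115.904082, coefficient = 1

I ≈ (0.437500/3) × 538.353101 = 78.509827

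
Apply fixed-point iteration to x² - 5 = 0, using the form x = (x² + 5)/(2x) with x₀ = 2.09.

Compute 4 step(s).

Equation: x² - 5 = 0
Fixed-point form: x = (x² + 5)/(2x)
x₀ = 2.09

x_1 = g(2.090000) = 2.241172
x_2 = g(2.241172) = 2.236074
x_3 = g(2.236074) = 2.236068
x_4 = g(2.236068) = 2.236068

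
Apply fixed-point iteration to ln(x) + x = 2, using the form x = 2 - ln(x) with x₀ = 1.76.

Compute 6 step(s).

Equation: ln(x) + x = 2
Fixed-point form: x = 2 - ln(x)
x₀ = 1.76

x_1 = g(1.760000) = 1.434686
x_2 = g(1.434686) = 1.639054
x_3 = g(1.639054) = 1.505881
x_4 = g(1.505881) = 1.590622
x_5 = g(1.590622) = 1.535875
x_6 = g(1.535875) = 1.570900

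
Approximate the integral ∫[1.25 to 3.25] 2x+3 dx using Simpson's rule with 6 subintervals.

f(x) = 2x+3
a = 1.25, b = 3.25, n = 6
h = (b - a)/n = 0.333333

Simpson's rule: (h/3)[f(x₀) + 4f(x₁) + 2f(x₂) + ... + f(xₙ)]

x_0 = 1.2500, f(x_0) = 5.500000, coefficient = 1
x_1 = 1.5833, f(x_1) = 6.166667, coefficient = 4
x_2 = 1.9167, f(x_2) = 6.833333, coefficient = 2
x_3 = 2.2500, f(x_3) = 7.500000, coefficient = 4
x_4 = 2.5833, f(x_4) = 8.166667, coefficient = 2
x_5 = 2.9167, f(x_5) = 8.833333, coefficient = 4
x_6 = 3.2500, f(x_6) = 9.500000, coefficient = 1

I ≈ (0.333333/3) × 135.000000 = 15.000000
Exact value: 15.000000
Error: 0.000000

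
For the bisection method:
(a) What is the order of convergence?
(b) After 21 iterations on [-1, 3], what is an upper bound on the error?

(a) Bisection has linear (order 1) convergence; the error is halved each step.

(b) Error bound = (b-a)/2^n = (3 - (-1))/2^{21}
    = 4/2^{21}

(a) 1 (linear); (b) error ≤ 1.91e-06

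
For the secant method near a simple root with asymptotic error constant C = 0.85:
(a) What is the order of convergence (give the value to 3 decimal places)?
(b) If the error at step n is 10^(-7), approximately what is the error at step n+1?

(a) Secant method has superlinear convergence with order φ = (1+√5)/2 ≈ 1.618.
    This means |e_{n+1}| ≈ C|e_n|^1.618.

(b) With |e_n| = 10^(-7) and C = 0.85:
    |e_{n+1}| ≈ 0.85 × (10^(-7))^1.618 = 0.85 × 10^(-11.33)

(a) ≈ 1.618 (golden ratio); (b) |e_{n+1}| ≈ 4.010e-12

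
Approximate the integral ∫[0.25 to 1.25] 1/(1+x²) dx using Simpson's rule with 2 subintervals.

f(x) = 1/(1+x²)
a = 0.25, b = 1.25, n = 2
h = (b - a)/n = 0.500000

Simpson's rule: (h/3)[f(x₀) + 4f(x₁) + 2f(x₂) + ... + f(xₙ)]

x_0 = 0.2500, f(x_0) = 0.941176, coefficient = 1
x_1 = 0.7500, f(x_1) = 0.640000, coefficient = 4
x_2 = 1.2500, f(x_2) = 0.390244, coefficient = 1

I ≈ (0.500000/3) × 3.891420 = 0.648570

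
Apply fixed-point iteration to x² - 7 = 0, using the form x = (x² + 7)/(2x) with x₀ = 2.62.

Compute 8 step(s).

Equation: x² - 7 = 0
Fixed-point form: x = (x² + 7)/(2x)
x₀ = 2.62

x_1 = g(2.620000) = 2.645878
x_2 = g(2.645878) = 2.645751
x_3 = g(2.645751) = 2.645751
x_4 = g(2.645751) = 2.645751
x_5 = g(2.645751) = 2.645751
x_6 = g(2.645751) = 2.645751
x_7 = g(2.645751) = 2.645751
x_8 = g(2.645751) = 2.645751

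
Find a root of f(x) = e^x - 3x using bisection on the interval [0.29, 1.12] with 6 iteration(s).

f(x) = e^x - 3x
Initial interval: [0.29, 1.12]

Iteration 1:
  c_1 = (0.290000 + 1.120000)/2 = 0.705000
  f(c_1) = f(0.705000) = -0.091153
  f(a) × f(c) < 0, new interval: [0.290000, 0.705000]
Iteration 2:
  c_2 = (0.290000 + 0.705000)/2 = 0.497500
  f(c_2) = f(0.497500) = 0.152105
  f(a) × f(c) ≥ 0, new interval: [0.497500, 0.705000]
Iteration 3:
  c_3 = (0.497500 + 0.705000)/2 = 0.601250
  f(c_3) = f(0.601250) = 0.020648
  f(a) × f(c) ≥ 0, new interval: [0.601250, 0.705000]
Iteration 4:
  c_4 = (0.601250 + 0.705000)/2 = 0.653125
  f(c_4) = f(0.653125) = -0.037839
  f(a) × f(c) < 0, new interval: [0.601250, 0.653125]
Iteration 5:
  c_5 = (0.601250 + 0.653125)/2 = 0.627188
  f(c_5) = f(0.627188) = -0.009225
  f(a) × f(c) < 0, new interval: [0.601250, 0.627188]
Iteration 6:
  c_6 = (0.601250 + 0.627188)/2 = 0.614219
  f(c_6) = f(0.614219) = 0.005556
  f(a) × f(c) ≥ 0, new interval: [0.614219, 0.627188]

After 6 iteration(s), the approximation is c_6 = 0.614219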